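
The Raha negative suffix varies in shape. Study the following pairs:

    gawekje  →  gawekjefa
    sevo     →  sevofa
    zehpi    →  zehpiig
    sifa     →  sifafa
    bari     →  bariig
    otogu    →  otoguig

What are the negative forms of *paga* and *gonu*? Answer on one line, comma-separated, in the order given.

pagafa, gonuig

The suffix is conditioned by the last vowel: -ig when the last vowel of the stem is a high vowel (*zehpi*, *bari*, *otogu*); -fa when the last vowel of the stem is a non-high vowel (*gawekje*, *sevo*, *sifa*).
The last vowel of *paga* is /a/, which is a non-high vowel, so the suffix is -fa, giving *pagafa*.
*gonu*: last vowel = /u/, a high vowel → -ig → *gonuig*.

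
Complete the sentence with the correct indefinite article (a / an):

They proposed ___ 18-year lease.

The indefinite article is chosen by the initial *sound* of the following word, not its spelling.
The number *18* is spoken "eighteen", beginning with /ˌeɪˈtiːn/ — a vowel sound.
So the article is *an*: They proposed an 18-year lease.

an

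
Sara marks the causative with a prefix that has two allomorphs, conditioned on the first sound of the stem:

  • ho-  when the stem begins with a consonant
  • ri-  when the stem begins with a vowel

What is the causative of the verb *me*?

home

*me* — first sound /m/ (a consonant) → ho- → *home*.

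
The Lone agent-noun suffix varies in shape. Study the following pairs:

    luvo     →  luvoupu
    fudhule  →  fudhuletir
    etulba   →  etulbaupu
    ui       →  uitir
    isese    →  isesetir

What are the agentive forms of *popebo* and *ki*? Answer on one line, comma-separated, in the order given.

The suffix is conditioned by the last vowel: -tir when the last vowel of the stem is a front vowel (*fudhule*, *ui*, *isese*); -upu when the last vowel of the stem is a back vowel (*luvo*, *etulba*).
The last vowel of *popebo* is /o/, which is a back vowel, so the suffix is -upu, giving *popeboupu*.
*ki* — last vowel /i/ (a front vowel) → -tir → *kitir*.

popeboupu, kitir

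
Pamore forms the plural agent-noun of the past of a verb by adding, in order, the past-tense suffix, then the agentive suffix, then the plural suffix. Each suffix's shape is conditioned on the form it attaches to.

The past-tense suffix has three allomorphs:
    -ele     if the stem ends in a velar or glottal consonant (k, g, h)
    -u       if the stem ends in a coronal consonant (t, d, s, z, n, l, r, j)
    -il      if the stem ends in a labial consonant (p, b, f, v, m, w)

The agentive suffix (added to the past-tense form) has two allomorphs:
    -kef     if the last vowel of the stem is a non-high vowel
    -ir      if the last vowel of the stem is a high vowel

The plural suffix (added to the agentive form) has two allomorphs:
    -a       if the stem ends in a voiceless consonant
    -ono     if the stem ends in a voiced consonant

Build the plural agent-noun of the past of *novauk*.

novaukelekefa

Since the final consonant of *novauk* is /k/ (velar/glottal), it takes -ele, giving *novaukele*.
The past-tense form *novaukele* — last vowel /e/ (a non-high vowel) → -kef → *novaukelekef*.
The agentive form *novaukelekef* — final consonant /f/ (voiceless) → -a → *novaukelekefa*.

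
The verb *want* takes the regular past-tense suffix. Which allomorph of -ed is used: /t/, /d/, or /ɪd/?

/ɪd/

The stem *want* ends in /t/ or /d/.
The -ed suffix is realized as /ɪd/ after /t, d/; as /t/ after other voiceless consonants; and as /d/ after other voiced sounds.
So -ed on *want* is pronounced /ɪd/.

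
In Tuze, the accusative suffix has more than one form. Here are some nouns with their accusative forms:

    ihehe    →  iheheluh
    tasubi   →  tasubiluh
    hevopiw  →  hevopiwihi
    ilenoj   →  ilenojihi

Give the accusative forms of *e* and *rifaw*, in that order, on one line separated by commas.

eluh, rifawihi

The alternation tracks the final sound of the stem — -ihi when the stem ends in a consonant (*hevopiw*, *ilenoj*); -luh when the stem ends in a vowel (*ihehe*, *tasubi*).
*e* — final sound /e/ (a vowel) → -luh → *eluh*.
The final sound of *rifaw* is /w/, which is a consonant, so the suffix is -ihi, giving *rifawihi*.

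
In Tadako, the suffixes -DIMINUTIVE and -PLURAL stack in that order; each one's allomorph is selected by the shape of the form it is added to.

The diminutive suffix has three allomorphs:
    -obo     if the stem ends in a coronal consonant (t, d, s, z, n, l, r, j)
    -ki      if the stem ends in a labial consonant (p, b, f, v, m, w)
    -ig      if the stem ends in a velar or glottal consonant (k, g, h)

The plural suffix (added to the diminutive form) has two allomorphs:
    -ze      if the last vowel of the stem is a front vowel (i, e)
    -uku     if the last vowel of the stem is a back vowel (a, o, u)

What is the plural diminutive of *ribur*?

The final consonant of *ribur* is /r/, which is coronal, so the diminutive suffix is -obo, giving *riburobo*.
The diminutive form *riburobo* — last vowel /o/ (a back vowel) → -uku → *riburobouku*.

riburobouku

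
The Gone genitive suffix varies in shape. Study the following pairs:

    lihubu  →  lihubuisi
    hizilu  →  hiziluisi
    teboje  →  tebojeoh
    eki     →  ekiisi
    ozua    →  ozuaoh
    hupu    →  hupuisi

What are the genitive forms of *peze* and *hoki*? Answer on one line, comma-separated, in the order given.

pezeoh, hokiisi

The suffix is conditioned by the last vowel: -isi when the last vowel of the stem is a high vowel (*lihubu*, *hizilu*, *eki*, *hupu*); -oh when the last vowel of the stem is a non-high vowel (*teboje*, *ozua*).
The last vowel of *peze* is /e/, which is a non-high vowel, so the suffix is -oh, giving *pezeoh*.
*hoki*: last vowel = /i/, a high vowel → -isi → *hokiisi*.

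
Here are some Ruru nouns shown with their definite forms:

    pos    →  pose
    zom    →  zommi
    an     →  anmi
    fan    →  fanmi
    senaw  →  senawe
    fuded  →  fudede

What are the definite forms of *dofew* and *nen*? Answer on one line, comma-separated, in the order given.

The alternation tracks the final consonant of the stem — -mi when the stem ends in a nasal (*zom*, *an*, *fan*); -e when the stem ends in a non-nasal consonant (*pos*, *senaw*, *fuded*).
The final consonant of *dofew* is /w/, which is non-nasal, so the suffix is -e, giving *dofewe*.
*nen*: final consonant = /n/, a nasal → -mi → *nenmi*.

dofewe, nenmi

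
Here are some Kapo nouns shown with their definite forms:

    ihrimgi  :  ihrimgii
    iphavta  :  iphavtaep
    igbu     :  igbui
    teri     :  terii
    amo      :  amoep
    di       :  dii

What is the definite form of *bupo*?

The suffix is conditioned by the last vowel: -i when the last vowel of the stem is a high vowel (*ihrimgi*, *igbu*, *teri*, *di*); -ep when the last vowel of the stem is a non-high vowel (*iphavta*, *amo*).
*bupo*: last vowel = /o/, a non-high vowel → -ep → *bupoep*.

bupoep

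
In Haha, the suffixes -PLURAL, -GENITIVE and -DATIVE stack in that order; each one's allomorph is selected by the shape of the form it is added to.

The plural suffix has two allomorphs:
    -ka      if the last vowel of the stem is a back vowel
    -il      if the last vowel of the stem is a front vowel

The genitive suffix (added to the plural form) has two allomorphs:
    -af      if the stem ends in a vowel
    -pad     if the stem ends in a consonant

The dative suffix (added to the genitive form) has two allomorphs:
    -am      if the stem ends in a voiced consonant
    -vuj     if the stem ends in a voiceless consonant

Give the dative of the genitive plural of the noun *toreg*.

*toreg*: last vowel = /e/, a front vowel → -il → *toregil*.
Since the final sound of the plural form *toregil* is /l/ (a consonant), it takes -pad, giving *toregilpad*.
Since the final consonant of the genitive form *toregilpad* is /d/ (voiced), it takes -am, giving *toregilpadam*.

toregilpadam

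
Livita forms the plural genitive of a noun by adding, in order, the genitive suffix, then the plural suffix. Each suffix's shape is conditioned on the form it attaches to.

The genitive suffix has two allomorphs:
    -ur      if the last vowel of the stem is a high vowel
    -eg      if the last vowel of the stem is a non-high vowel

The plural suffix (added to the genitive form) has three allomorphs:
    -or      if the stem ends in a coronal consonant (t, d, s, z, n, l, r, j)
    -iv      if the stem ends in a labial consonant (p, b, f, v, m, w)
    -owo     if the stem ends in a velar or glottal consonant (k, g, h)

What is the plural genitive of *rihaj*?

rihajegowo

The last vowel of *rihaj* is /a/, which is a non-high vowel, so the genitive suffix is -eg, giving *rihajeg*.
The genitive form *rihajeg* — final consonant /g/ (velar/glottal) → -owo → *rihajegowo*.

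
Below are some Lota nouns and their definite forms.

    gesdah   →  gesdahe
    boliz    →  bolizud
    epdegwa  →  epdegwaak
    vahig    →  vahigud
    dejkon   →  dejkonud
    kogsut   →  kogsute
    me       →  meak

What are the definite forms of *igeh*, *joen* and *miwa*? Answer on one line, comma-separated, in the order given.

Looking at the final sound of each stem: -e when the stem ends in a voiceless consonant (*gesdah*, *kogsut*); -ud when the stem ends in a voiced consonant (*boliz*, *vahig*, *dejkon*); -ak when the stem ends in a vowel (*epdegwa*, *me*).
*igeh*: final sound = /h/, a voiceless consonant → -e → *igehe*.
Since the final sound of *joen* is /n/ (a voiced consonant), it takes -ud, giving *joenud*.
*miwa* — final sound /a/ (a vowel) → -ak → *miwaak*.

igehe, joenud, miwaak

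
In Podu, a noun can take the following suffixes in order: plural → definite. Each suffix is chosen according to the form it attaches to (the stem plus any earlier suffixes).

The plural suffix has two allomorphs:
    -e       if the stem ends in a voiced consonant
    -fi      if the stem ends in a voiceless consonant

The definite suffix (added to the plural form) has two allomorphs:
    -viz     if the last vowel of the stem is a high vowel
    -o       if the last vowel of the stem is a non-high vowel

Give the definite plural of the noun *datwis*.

*datwis*: final consonant = /s/, voiceless → -fi → *datwisfi*.
The plural form *datwisfi*: last vowel = /i/, a high vowel → -viz → *datwisfiviz*.

datwisfiviz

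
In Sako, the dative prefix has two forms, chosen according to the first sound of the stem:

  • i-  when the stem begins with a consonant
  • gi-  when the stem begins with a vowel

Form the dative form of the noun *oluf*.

gioluf

*oluf*: first sound = /o/, a vowel → gi- → *gioluf*.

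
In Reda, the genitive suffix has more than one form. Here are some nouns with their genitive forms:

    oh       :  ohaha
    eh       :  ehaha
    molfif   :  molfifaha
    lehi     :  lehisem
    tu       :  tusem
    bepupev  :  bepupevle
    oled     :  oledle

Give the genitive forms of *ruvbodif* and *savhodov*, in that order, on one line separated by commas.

ruvbodifaha, savhodovle

The alternation tracks the final sound of the stem — -aha when the stem ends in a voiceless consonant (*oh*, *eh*, *molfif*); -le when the stem ends in a voiced consonant (*bepupev*, *oled*); -sem when the stem ends in a vowel (*lehi*, *tu*).
*ruvbodif*: final sound = /f/, a voiceless consonant → -aha → *ruvbodifaha*.
*savhodov* — final sound /v/ (a voiced consonant) → -le → *savhodovle*.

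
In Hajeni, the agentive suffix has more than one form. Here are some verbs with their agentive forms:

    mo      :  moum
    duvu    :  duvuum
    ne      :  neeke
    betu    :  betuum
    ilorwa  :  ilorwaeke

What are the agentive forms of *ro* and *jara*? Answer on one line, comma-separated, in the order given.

The suffix is conditioned by the last vowel: -um when the last vowel of the stem is a rounded vowel (*mo*, *duvu*, *betu*); -eke when the last vowel of the stem is an unrounded vowel (*ne*, *ilorwa*).
Since the last vowel of *ro* is /o/ (a rounded vowel), it takes -um, giving *roum*.
*jara*: last vowel = /a/, an unrounded vowel → -eke → *jaraeke*.

roum, jaraeke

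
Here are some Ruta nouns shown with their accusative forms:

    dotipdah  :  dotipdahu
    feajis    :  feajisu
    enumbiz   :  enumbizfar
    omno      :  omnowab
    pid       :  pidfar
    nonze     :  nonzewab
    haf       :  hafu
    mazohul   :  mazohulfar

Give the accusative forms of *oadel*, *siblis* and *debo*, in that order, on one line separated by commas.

oadelfar, siblisu, debowab

The pattern is voicing of the final sound: -u when the stem ends in a voiceless consonant (*dotipdah*, *feajis*, *haf*); -far when the stem ends in a voiced consonant (*enumbiz*, *pid*, *mazohul*); -wab when the stem ends in a vowel (*omno*, *nonze*).
*oadel*: final sound = /l/, a voiced consonant → -far → *oadelfar*.
*siblis*: final sound = /s/, a voiceless consonant → -u → *siblisu*.
Since the final sound of *debo* is /o/ (a vowel), it takes -wab, giving *debowab*.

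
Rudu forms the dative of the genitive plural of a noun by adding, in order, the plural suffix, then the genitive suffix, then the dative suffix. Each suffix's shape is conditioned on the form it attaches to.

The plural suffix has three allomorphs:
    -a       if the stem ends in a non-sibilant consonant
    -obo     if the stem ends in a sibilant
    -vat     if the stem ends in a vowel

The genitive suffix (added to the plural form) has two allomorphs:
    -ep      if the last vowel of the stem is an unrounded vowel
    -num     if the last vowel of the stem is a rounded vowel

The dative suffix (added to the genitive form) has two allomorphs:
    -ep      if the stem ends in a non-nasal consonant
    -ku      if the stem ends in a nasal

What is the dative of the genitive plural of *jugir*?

Since the final sound of *jugir* is /r/ (a non-sibilant consonant), it takes -a, giving *jugira*.
The plural form *jugira* — last vowel /a/ (an unrounded vowel) → -ep → *jugiraep*.
The genitive form *jugiraep*: final consonant = /p/, non-nasal → -ep → *jugiraepep*.

jugiraepep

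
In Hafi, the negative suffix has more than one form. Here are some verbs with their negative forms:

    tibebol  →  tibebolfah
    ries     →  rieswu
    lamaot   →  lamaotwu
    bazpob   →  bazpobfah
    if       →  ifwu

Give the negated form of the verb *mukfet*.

mukfetwu

The pattern is voicing of the final consonant: -wu when the stem ends in a voiceless consonant (*ries*, *lamaot*, *if*); -fah when the stem ends in a voiced consonant (*tibebol*, *bazpob*).
The final consonant of *mukfet* is /t/, which is voiceless, so the suffix is -wu, giving *mukfetwu*.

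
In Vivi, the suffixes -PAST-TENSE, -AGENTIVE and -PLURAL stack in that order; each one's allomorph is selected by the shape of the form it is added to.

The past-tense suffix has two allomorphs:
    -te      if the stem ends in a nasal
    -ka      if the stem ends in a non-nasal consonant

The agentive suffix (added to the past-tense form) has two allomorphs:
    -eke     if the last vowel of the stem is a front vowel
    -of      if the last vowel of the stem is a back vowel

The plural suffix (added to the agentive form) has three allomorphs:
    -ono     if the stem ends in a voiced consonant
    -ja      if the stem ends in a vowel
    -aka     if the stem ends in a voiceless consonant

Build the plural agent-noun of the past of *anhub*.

anhubkaofaka

The final consonant of *anhub* is /b/, which is non-nasal, so the past-tense suffix is -ka, giving *anhubka*.
Since the last vowel of the past-tense form *anhubka* is /a/ (a back vowel), it takes -of, giving *anhubkaof*.
The agentive form *anhubkaof* — final sound /f/ (a voiceless consonant) → -aka → *anhubkaofaka*.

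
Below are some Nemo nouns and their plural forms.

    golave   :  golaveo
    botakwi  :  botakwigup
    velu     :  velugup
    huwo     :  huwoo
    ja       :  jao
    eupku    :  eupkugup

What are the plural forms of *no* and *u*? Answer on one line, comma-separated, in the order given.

noo, ugup

Looking at the last vowel of each stem: -gup when the last vowel of the stem is a high vowel (*botakwi*, *velu*, *eupku*); -o when the last vowel of the stem is a non-high vowel (*golave*, *huwo*, *ja*).
Since the last vowel of *no* is /o/ (a non-high vowel), it takes -o, giving *noo*.
The last vowel of *u* is /u/, which is a high vowel, so the suffix is -gup, giving *ugup*.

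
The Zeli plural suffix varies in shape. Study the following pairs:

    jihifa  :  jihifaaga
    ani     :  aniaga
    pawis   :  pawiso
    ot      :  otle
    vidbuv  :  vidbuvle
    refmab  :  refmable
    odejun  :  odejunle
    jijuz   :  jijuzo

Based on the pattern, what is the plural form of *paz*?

The pattern is sibilance of the final sound: -o when the stem ends in a sibilant (*pawis*, *jijuz*); -le when the stem ends in a non-sibilant consonant (*ot*, *vidbuv*, *refmab*, *odejun*); -aga when the stem ends in a vowel (*jihifa*, *ani*).
*paz*: final sound = /z/, a sibilant → -o → *pazo*.

pazo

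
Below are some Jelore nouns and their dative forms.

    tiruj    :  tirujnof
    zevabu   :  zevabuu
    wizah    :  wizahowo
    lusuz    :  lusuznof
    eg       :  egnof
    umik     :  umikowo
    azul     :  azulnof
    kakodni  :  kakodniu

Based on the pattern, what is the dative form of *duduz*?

duduznof

The pattern is voicing of the final sound: -owo when the stem ends in a voiceless consonant (*wizah*, *umik*); -nof when the stem ends in a voiced consonant (*tiruj*, *lusuz*, *eg*, *azul*); -u when the stem ends in a vowel (*zevabu*, *kakodni*).
*duduz*: final sound = /z/, a voiced consonant → -nof → *duduznof*.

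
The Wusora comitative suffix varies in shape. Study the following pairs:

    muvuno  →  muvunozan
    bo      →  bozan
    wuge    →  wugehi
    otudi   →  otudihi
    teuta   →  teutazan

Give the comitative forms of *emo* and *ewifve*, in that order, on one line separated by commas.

The suffix is conditioned by the last vowel: -hi when the last vowel of the stem is a front vowel (*wuge*, *otudi*); -zan when the last vowel of the stem is a back vowel (*muvuno*, *bo*, *teuta*).
Since the last vowel of *emo* is /o/ (a back vowel), it takes -zan, giving *emozan*.
*ewifve* — last vowel /e/ (a front vowel) → -hi → *ewifvehi*.

emozan, ewifvehi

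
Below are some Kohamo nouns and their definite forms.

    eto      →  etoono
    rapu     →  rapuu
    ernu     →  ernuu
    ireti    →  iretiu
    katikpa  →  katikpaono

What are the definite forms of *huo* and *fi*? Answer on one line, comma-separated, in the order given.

The suffix is conditioned by the last vowel: -u when the last vowel of the stem is a high vowel (*rapu*, *ernu*, *ireti*); -ono when the last vowel of the stem is a non-high vowel (*eto*, *katikpa*).
*huo*: last vowel = /o/, a non-high vowel → -ono → *huoono*.
Since the last vowel of *fi* is /i/ (a high vowel), it takes -u, giving *fiu*.

huoono, fiu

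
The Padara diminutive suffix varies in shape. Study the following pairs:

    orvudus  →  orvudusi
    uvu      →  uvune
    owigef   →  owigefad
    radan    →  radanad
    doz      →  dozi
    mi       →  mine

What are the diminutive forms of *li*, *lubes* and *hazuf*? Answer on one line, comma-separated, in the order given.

line, lubesi, hazufad

The alternation tracks the final sound of the stem — -i when the stem ends in a sibilant (*orvudus*, *doz*); -ad when the stem ends in a non-sibilant consonant (*owigef*, *radan*); -ne when the stem ends in a vowel (*uvu*, *mi*).
Since the final sound of *li* is /i/ (a vowel), it takes -ne, giving *line*.
Since the final sound of *lubes* is /s/ (a sibilant), it takes -i, giving *lubesi*.
The final sound of *hazuf* is /f/, which is a non-sibilant consonant, so the suffix is -ad, giving *hazufad*.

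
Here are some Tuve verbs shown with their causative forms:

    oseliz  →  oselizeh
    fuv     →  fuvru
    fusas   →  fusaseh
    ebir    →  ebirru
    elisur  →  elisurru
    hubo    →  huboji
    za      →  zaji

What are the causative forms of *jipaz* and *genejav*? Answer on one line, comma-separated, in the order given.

Looking at the final sound of each stem: -eh when the stem ends in a sibilant (*oseliz*, *fusas*); -ru when the stem ends in a non-sibilant consonant (*fuv*, *ebir*, *elisur*); -ji when the stem ends in a vowel (*hubo*, *za*).
*jipaz* — final sound /z/ (a sibilant) → -eh → *jipazeh*.
Since the final sound of *genejav* is /v/ (a non-sibilant consonant), it takes -ru, giving *genejavru*.

jipazeh, genejavru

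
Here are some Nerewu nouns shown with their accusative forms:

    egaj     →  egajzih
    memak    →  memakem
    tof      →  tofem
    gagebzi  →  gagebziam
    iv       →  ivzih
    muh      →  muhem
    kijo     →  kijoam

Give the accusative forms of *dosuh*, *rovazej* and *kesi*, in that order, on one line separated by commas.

dosuhem, rovazejzih, kesiam

The suffix is conditioned by the final sound: -em when the stem ends in a voiceless consonant (*memak*, *tof*, *muh*); -zih when the stem ends in a voiced consonant (*egaj*, *iv*); -am when the stem ends in a vowel (*gagebzi*, *kijo*).
*dosuh*: final sound = /h/, a voiceless consonant → -em → *dosuhem*.
The final sound of *rovazej* is /j/, which is a voiced consonant, so the suffix is -zih, giving *rovazejzih*.
*kesi* — final sound /i/ (a vowel) → -am → *kesiam*.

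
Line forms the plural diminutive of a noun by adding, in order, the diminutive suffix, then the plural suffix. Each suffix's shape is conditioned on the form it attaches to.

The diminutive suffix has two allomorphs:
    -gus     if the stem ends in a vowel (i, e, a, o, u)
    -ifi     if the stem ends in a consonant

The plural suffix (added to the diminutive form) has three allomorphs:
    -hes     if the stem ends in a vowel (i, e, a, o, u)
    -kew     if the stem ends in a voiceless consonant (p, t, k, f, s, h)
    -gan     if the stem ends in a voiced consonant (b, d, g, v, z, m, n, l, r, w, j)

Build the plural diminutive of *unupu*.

*unupu*: final sound = /u/, a vowel → -gus → *unupugus*.
Since the final sound of the diminutive form *unupugus* is /s/ (a voiceless consonant), it takes -kew, giving *unupuguskew*.

unupuguskew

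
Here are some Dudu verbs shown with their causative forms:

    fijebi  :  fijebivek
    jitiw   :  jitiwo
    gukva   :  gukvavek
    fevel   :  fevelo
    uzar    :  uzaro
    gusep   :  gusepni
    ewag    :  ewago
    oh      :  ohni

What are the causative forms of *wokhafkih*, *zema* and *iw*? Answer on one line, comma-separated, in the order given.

wokhafkihni, zemavek, iwo

Looking at the final sound of each stem: -ni when the stem ends in a voiceless consonant (*gusep*, *oh*); -o when the stem ends in a voiced consonant (*jitiw*, *fevel*, *uzar*, *ewag*); -vek when the stem ends in a vowel (*fijebi*, *gukva*).
Since the final sound of *wokhafkih* is /h/ (a voiceless consonant), it takes -ni, giving *wokhafkihni*.
*zema*: final sound = /a/, a vowel → -vek → *zemavek*.
*iw*: final sound = /w/, a voiced consonant → -o → *iwo*.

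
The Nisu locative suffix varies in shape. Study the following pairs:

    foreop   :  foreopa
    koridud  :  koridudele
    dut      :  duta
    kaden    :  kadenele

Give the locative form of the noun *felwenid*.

The suffix is conditioned by the final consonant: -a when the stem ends in a voiceless consonant (*foreop*, *dut*); -ele when the stem ends in a voiced consonant (*koridud*, *kaden*).
The final consonant of *felwenid* is /d/, which is voiced, so the suffix is -ele, giving *felwenidele*.

felwenidele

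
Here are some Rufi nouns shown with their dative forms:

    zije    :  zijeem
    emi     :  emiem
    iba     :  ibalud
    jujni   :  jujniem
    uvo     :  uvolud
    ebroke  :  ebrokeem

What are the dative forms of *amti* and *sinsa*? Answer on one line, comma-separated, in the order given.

amtiem, sinsalud

The pattern is front/back vowel harmony: -em when the last vowel of the stem is a front vowel (*zije*, *emi*, *jujni*, *ebroke*); -lud when the last vowel of the stem is a back vowel (*iba*, *uvo*).
*amti* — last vowel /i/ (a front vowel) → -em → *amtiem*.
The last vowel of *sinsa* is /a/, which is a back vowel, so the suffix is -lud, giving *sinsalud*.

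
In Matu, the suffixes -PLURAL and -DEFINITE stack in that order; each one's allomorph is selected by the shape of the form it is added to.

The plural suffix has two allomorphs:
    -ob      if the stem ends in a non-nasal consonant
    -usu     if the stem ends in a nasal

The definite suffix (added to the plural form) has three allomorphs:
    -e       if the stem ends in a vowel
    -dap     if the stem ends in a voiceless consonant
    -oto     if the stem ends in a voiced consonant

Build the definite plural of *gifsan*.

gifsanusue

*gifsan*: final consonant = /n/, a nasal → -usu → *gifsanusu*.
The plural form *gifsanusu*: final sound = /u/, a vowel → -e → *gifsanusue*.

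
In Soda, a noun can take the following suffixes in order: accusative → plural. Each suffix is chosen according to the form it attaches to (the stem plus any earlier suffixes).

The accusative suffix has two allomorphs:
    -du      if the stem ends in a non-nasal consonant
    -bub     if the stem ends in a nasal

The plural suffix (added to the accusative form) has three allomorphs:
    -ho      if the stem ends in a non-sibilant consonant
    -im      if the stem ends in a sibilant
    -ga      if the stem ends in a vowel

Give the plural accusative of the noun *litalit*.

The final consonant of *litalit* is /t/, which is non-nasal, so the accusative suffix is -du, giving *litalitdu*.
The final sound of the accusative form *litalitdu* is /u/, which is a vowel, so the plural suffix is -ga, giving *litalitduga*.

litalitduga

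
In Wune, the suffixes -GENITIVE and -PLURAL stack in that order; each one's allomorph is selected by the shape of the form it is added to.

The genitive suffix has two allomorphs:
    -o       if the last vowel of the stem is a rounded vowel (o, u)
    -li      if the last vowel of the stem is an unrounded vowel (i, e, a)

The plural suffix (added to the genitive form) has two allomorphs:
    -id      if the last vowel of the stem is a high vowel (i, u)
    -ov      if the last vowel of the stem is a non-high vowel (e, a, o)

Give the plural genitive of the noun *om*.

The last vowel of *om* is /o/, which is a rounded vowel, so the genitive suffix is -o, giving *omo*.
The genitive form *omo* — last vowel /o/ (a non-high vowel) → -ov → *omoov*.

omoov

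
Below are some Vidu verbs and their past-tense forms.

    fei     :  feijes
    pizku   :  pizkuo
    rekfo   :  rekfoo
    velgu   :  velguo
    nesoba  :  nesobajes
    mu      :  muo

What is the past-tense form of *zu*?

Looking at the last vowel of each stem: -o when the last vowel of the stem is a rounded vowel (*pizku*, *rekfo*, *velgu*, *mu*); -jes when the last vowel of the stem is an unrounded vowel (*fei*, *nesoba*).
*zu*: last vowel = /u/, a rounded vowel → -o → *zuo*.

zuo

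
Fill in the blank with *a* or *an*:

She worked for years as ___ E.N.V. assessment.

The indefinite article is chosen by the initial *sound* of the following word, not its spelling.
The initialism *E.N.V.* is read letter by letter; the first letter, E, is pronounced /iː/, which begins with a vowel sound.
So the article is *an*: She worked for years as an E.N.V. assessment.

an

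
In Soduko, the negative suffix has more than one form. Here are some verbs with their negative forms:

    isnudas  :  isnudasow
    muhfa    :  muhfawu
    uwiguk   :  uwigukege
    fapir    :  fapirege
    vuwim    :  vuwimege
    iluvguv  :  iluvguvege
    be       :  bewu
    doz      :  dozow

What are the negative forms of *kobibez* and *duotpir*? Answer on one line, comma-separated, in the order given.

kobibezow, duotpirege

The suffix is conditioned by the final sound: -ow when the stem ends in a sibilant (*isnudas*, *doz*); -ege when the stem ends in a non-sibilant consonant (*uwiguk*, *fapir*, *vuwim*, *iluvguv*); -wu when the stem ends in a vowel (*muhfa*, *be*).
The final sound of *kobibez* is /z/, which is a sibilant, so the suffix is -ow, giving *kobibezow*.
*duotpir* — final sound /r/ (a non-sibilant consonant) → -ege → *duotpirege*.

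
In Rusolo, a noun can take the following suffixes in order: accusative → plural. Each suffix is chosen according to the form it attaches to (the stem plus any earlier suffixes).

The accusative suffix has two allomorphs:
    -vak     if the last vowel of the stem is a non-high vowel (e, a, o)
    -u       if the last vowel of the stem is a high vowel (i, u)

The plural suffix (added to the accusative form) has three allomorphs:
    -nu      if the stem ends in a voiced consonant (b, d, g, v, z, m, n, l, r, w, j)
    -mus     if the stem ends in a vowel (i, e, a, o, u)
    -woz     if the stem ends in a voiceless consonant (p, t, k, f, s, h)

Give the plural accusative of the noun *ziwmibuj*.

ziwmibujumus

*ziwmibuj*: last vowel = /u/, a high vowel → -u → *ziwmibuju*.
Since the final sound of the accusative form *ziwmibuju* is /u/ (a vowel), it takes -mus, giving *ziwmibujumus*.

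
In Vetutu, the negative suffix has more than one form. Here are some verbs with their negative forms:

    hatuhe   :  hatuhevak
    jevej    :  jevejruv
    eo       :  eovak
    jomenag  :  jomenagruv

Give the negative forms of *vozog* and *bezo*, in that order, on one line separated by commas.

vozogruv, bezovak

The alternation tracks the final sound of the stem — -ruv when the stem ends in a consonant (*jevej*, *jomenag*); -vak when the stem ends in a vowel (*hatuhe*, *eo*).
*vozog* — final sound /g/ (a consonant) → -ruv → *vozogruv*.
The final sound of *bezo* is /o/, which is a vowel, so the suffix is -vak, giving *bezovak*.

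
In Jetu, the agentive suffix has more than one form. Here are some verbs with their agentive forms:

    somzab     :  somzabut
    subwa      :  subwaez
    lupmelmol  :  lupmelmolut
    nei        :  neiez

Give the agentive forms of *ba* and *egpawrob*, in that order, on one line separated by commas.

The pattern is consonant vs. vowel: -ut when the stem ends in a consonant (*somzab*, *lupmelmol*); -ez when the stem ends in a vowel (*subwa*, *nei*).
*ba* — final sound /a/ (a vowel) → -ez → *baez*.
*egpawrob* — final sound /b/ (a consonant) → -ut → *egpawrobut*.

baez, egpawrobut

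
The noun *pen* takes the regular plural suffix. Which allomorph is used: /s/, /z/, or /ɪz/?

The stem *pen* ends in a voiced non-sibilant sound.
The plural suffix surfaces as /ɪz/ after sibilants, /s/ after other voiceless consonants, and /z/ after other voiced sounds.
So the plural -s on *pen* is pronounced /z/.

/z/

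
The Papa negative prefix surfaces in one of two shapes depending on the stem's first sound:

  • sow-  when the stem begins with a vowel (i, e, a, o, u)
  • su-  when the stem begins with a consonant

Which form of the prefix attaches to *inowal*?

sow-

The first sound of *inowal* is /i/, which is a vowel, so the prefix is sow-.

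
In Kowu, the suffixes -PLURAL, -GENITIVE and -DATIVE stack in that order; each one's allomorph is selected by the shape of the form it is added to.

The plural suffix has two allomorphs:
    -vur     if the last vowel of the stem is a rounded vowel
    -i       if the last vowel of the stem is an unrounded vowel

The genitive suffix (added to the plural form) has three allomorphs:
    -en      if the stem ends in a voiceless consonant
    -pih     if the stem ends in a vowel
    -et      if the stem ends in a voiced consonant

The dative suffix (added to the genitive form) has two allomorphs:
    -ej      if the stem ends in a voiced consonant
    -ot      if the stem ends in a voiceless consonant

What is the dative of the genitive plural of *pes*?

Since the last vowel of *pes* is /e/ (an unrounded vowel), it takes -i, giving *pesi*.
Since the final sound of the plural form *pesi* is /i/ (a vowel), it takes -pih, giving *pesipih*.
The genitive form *pesipih*: final consonant = /h/, voiceless → -ot → *pesipihot*.

pesipihot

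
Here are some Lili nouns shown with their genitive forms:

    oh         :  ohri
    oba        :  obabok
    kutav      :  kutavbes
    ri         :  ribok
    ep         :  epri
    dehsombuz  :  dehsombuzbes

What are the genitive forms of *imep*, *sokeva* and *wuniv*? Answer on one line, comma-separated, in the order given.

imepri, sokevabok, wunivbes

The suffix is conditioned by the final sound: -ri when the stem ends in a voiceless consonant (*oh*, *ep*); -bes when the stem ends in a voiced consonant (*kutav*, *dehsombuz*); -bok when the stem ends in a vowel (*oba*, *ri*).
The final sound of *imep* is /p/, which is a voiceless consonant, so the suffix is -ri, giving *imepri*.
Since the final sound of *sokeva* is /a/ (a vowel), it takes -bok, giving *sokevabok*.
*wuniv*: final sound = /v/, a voiced consonant → -bes → *wunivbes*.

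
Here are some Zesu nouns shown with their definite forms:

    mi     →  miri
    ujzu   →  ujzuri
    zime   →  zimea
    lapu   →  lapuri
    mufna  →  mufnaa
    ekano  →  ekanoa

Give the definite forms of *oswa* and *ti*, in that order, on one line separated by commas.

oswaa, tiri

The alternation tracks the last vowel of the stem — -ri when the last vowel of the stem is a high vowel (*mi*, *ujzu*, *lapu*); -a when the last vowel of the stem is a non-high vowel (*zime*, *mufna*, *ekano*).
*oswa*: last vowel = /a/, a non-high vowel → -a → *oswaa*.
The last vowel of *ti* is /i/, which is a high vowel, so the suffix is -ri, giving *tiri*.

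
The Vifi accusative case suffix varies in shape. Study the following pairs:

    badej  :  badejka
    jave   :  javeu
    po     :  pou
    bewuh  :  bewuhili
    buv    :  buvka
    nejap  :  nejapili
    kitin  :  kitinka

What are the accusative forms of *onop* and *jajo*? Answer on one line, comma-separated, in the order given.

The alternation tracks the final sound of the stem — -ili when the stem ends in a voiceless consonant (*bewuh*, *nejap*); -ka when the stem ends in a voiced consonant (*badej*, *buv*, *kitin*); -u when the stem ends in a vowel (*jave*, *po*).
*onop*: final sound = /p/, a voiceless consonant → -ili → *onopili*.
*jajo*: final sound = /o/, a vowel → -u → *jajou*.

onopili, jajou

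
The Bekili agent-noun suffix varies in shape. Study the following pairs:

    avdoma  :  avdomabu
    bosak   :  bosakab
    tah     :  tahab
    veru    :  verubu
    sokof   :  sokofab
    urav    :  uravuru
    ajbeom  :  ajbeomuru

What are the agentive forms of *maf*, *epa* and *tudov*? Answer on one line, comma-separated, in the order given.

mafab, epabu, tudovuru

Looking at the final sound of each stem: -ab when the stem ends in a voiceless consonant (*bosak*, *tah*, *sokof*); -uru when the stem ends in a voiced consonant (*urav*, *ajbeom*); -bu when the stem ends in a vowel (*avdoma*, *veru*).
*maf* — final sound /f/ (a voiceless consonant) → -ab → *mafab*.
*epa*: final sound = /a/, a vowel → -bu → *epabu*.
Since the final sound of *tudov* is /v/ (a voiced consonant), it takes -uru, giving *tudovuru*.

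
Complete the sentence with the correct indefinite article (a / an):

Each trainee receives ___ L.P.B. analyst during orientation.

an

The indefinite article is chosen by the initial *sound* of the following word, not its spelling.
The initialism *L.P.B.* is read letter by letter; the first letter, L, is pronounced /ɛl/, which begins with a vowel sound.
So the article is *an*: Each trainee receives an L.P.B. analyst during orientation.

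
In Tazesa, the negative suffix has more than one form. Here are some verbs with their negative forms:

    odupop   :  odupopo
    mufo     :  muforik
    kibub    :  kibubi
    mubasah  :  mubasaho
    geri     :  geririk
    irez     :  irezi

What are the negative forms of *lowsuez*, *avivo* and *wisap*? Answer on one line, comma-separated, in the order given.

Looking at the final sound of each stem: -o when the stem ends in a voiceless consonant (*odupop*, *mubasah*); -i when the stem ends in a voiced consonant (*kibub*, *irez*); -rik when the stem ends in a vowel (*mufo*, *geri*).
*lowsuez*: final sound = /z/, a voiced consonant → -i → *lowsuezi*.
*avivo* — final sound /o/ (a vowel) → -rik → *avivorik*.
The final sound of *wisap* is /p/, which is a voiceless consonant, so the suffix is -o, giving *wisapo*.

lowsuezi, avivorik, wisapo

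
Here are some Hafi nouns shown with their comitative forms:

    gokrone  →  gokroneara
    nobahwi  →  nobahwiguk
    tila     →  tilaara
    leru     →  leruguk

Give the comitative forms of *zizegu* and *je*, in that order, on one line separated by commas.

The pattern is height harmony: -guk when the last vowel of the stem is a high vowel (*nobahwi*, *leru*); -ara when the last vowel of the stem is a non-high vowel (*gokrone*, *tila*).
*zizegu*: last vowel = /u/, a high vowel → -guk → *zizeguguk*.
Since the last vowel of *je* is /e/ (a non-high vowel), it takes -ara, giving *jeara*.

zizeguguk, jeara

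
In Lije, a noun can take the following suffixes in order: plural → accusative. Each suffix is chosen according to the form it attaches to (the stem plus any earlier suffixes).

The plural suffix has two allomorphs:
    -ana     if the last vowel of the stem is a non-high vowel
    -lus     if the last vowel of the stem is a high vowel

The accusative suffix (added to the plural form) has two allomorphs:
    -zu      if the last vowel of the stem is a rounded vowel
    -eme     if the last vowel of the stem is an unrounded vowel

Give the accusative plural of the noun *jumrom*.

jumromanaeme

The last vowel of *jumrom* is /o/, which is a non-high vowel, so the plural suffix is -ana, giving *jumromana*.
The last vowel of the plural form *jumromana* is /a/, which is an unrounded vowel, so the accusative suffix is -eme, giving *jumromanaeme*.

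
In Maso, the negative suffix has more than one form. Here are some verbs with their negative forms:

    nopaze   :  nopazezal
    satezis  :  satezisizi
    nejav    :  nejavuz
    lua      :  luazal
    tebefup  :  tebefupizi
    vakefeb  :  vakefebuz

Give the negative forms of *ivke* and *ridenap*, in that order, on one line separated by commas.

ivkezal, ridenapizi

The pattern is voicing of the final sound: -izi when the stem ends in a voiceless consonant (*satezis*, *tebefup*); -uz when the stem ends in a voiced consonant (*nejav*, *vakefeb*); -zal when the stem ends in a vowel (*nopaze*, *lua*).
*ivke*: final sound = /e/, a vowel → -zal → *ivkezal*.
*ridenap* — final sound /p/ (a voiceless consonant) → -izi → *ridenapizi*.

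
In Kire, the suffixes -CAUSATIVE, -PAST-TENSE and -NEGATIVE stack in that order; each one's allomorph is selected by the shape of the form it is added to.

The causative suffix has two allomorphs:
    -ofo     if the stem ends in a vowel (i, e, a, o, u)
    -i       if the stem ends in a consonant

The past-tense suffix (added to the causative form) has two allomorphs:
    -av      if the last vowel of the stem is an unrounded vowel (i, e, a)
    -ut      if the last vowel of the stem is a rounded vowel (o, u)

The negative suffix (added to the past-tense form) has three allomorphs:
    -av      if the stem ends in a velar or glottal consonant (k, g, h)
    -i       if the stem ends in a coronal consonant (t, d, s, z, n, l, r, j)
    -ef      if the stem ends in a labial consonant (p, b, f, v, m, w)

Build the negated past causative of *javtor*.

javtoriavef

*javtor*: final sound = /r/, a consonant → -i → *javtori*.
The last vowel of the causative form *javtori* is /i/, which is an unrounded vowel, so the past-tense suffix is -av, giving *javtoriav*.
Since the final consonant of the past-tense form *javtoriav* is /v/ (labial), it takes -ef, giving *javtoriavef*.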